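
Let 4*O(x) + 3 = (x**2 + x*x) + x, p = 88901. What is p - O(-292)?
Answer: 185371/4 ≈ 46343.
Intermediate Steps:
O(x) = -3/4 + x**2/2 + x/4 (O(x) = -3/4 + ((x**2 + x*x) + x)/4 = -3/4 + ((x**2 + x**2) + x)/4 = -3/4 + (2*x**2 + x)/4 = -3/4 + (x + 2*x**2)/4 = -3/4 + (x**2/2 + x/4) = -3/4 + x**2/2 + x/4)
p - O(-292) = 88901 - (-3/4 + (1/2)*(-292)**2 + (1/4)*(-292)) = 88901 - (-3/4 + (1/2)*85264 - 73) = 88901 - (-3/4 + 42632 - 73) = 88901 - 1*170233/4 = 88901 - 170233/4 = 185371/4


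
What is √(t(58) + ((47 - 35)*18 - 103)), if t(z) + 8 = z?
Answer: √163 ≈ 12.767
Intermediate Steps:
t(z) = -8 + z
√(t(58) + ((47 - 35)*18 - 103)) = √((-8 + 58) + ((47 - 35)*18 - 103)) = √(50 + (12*18 - 103)) = √(50 + (216 - 103)) = √(50 + 113) = √163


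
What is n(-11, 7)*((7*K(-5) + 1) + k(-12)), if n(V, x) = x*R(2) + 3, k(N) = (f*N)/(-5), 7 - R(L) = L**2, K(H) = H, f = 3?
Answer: -3216/5 ≈ -643.20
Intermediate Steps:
R(L) = 7 - L**2
k(N) = -3*N/5 (k(N) = (3*N)/(-5) = (3*N)*(-1/5) = -3*N/5)
n(V, x) = 3 + 3*x (n(V, x) = x*(7 - 1*2**2) + 3 = x*(7 - 1*4) + 3 = x*(7 - 4) + 3 = x*3 + 3 = 3*x + 3 = 3 + 3*x)
n(-11, 7)*((7*K(-5) + 1) + k(-12)) = (3 + 3*7)*((7*(-5) + 1) - 3/5*(-12)) = (3 + 21)*((-35 + 1) + 36/5) = 24*(-34 + 36/5) = 24*(-134/5) = -3216/5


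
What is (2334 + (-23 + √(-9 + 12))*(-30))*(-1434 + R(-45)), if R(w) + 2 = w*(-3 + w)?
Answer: 2189376 - 21720*√3 ≈ 2.1518e+6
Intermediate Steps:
R(w) = -2 + w*(-3 + w)
(2334 + (-23 + √(-9 + 12))*(-30))*(-1434 + R(-45)) = (2334 + (-23 + √(-9 + 12))*(-30))*(-1434 + (-2 + (-45)² - 3*(-45))) = (2334 + (-23 + √3)*(-30))*(-1434 + (-2 + 2025 + 135)) = (2334 + (690 - 30*√3))*(-1434 + 2158) = (3024 - 30*√3)*724 = 2189376 - 21720*√3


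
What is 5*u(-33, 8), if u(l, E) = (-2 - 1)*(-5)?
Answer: 75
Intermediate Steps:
u(l, E) = 15 (u(l, E) = -3*(-5) = 15)
5*u(-33, 8) = 5*15 = 75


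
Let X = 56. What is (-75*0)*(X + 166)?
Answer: 0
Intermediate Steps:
(-75*0)*(X + 166) = (-75*0)*(56 + 166) = 0*222 = 0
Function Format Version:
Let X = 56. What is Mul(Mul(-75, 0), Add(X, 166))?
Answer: 0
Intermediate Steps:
Mul(Mul(-75, 0), Add(X, 166)) = Mul(Mul(-75, 0), Add(56, 166)) = Mul(0, 222) = 0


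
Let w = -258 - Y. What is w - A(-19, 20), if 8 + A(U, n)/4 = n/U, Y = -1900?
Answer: 31886/19 ≈ 1678.2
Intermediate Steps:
A(U, n) = -32 + 4*n/U (A(U, n) = -32 + 4*(n/U) = -32 + 4*n/U)
w = 1642 (w = -258 - 1*(-1900) = -258 + 1900 = 1642)
w - A(-19, 20) = 1642 - (-32 + 4*20/(-19)) = 1642 - (-32 + 4*20*(-1/19)) = 1642 - (-32 - 80/19) = 1642 - 1*(-688/19) = 1642 + 688/19 = 31886/19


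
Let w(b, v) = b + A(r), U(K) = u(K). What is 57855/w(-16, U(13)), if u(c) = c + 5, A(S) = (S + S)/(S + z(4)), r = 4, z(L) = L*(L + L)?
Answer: -520695/142 ≈ -3666.9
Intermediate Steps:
z(L) = 2*L**2 (z(L) = L*(2*L) = 2*L**2)
A(S) = 2*S/(32 + S) (A(S) = (S + S)/(S + 2*4**2) = (2*S)/(S + 2*16) = (2*S)/(S + 32) = (2*S)/(32 + S) = 2*S/(32 + S))
u(c) = 5 + c
U(K) = 5 + K
w(b, v) = 2/9 + b (w(b, v) = b + 2*4/(32 + 4) = b + 2*4/36 = b + 2*4*(1/36) = b + 2/9 = 2/9 + b)
57855/w(-16, U(13)) = 57855/(2/9 - 16) = 57855/(-142/9) = 57855*(-9/142) = -520695/142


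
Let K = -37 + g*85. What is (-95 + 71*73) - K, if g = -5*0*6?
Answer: 5125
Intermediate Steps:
g = 0 (g = 0*6 = 0)
K = -37 (K = -37 + 0*85 = -37 + 0 = -37)
(-95 + 71*73) - K = (-95 + 71*73) - 1*(-37) = (-95 + 5183) + 37 = 5088 + 37 = 5125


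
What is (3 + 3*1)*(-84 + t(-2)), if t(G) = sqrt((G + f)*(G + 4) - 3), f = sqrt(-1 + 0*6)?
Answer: -504 + 6*sqrt(-7 + 2*I) ≈ -501.75 + 16.033*I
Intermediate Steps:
f = I (f = sqrt(-1 + 0) = sqrt(-1) = I ≈ 1.0*I)
t(G) = sqrt(-3 + (4 + G)*(I + G)) (t(G) = sqrt((G + I)*(G + 4) - 3) = sqrt((I + G)*(4 + G) - 3) = sqrt((4 + G)*(I + G) - 3) = sqrt(-3 + (4 + G)*(I + G)))
(3 + 3*1)*(-84 + t(-2)) = (3 + 3*1)*(-84 + sqrt(-3 + (-2)**2 + 4*I + 4*(-2) + I*(-2))) = (3 + 3)*(-84 + sqrt(-3 + 4 + 4*I - 8 - 2*I)) = 6*(-84 + sqrt(-7 + 2*I)) = -504 + 6*sqrt(-7 + 2*I)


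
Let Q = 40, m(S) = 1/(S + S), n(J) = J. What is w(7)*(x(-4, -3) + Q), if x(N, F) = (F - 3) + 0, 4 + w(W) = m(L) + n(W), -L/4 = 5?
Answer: 2023/20 ≈ 101.15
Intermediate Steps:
L = -20 (L = -4*5 = -20)
m(S) = 1/(2*S)
w(W) = -161/40 + W (w(W) = -4 + ((½)/(-20) + W) = -4 + ((½)*(-1/20) + W) = -4 + (-1/40 + W) = -161/40 + W)
x(N, F) = -3 + F (x(N, F) = (-3 + F) + 0 = -3 + F)
w(7)*(x(-4, -3) + Q) = (-161/40 + 7)*((-3 - 3) + 40) = 119*(-6 + 40)/40 = (119/40)*34 = 2023/20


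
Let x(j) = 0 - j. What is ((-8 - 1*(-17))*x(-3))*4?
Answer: 108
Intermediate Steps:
x(j) = -j
((-8 - 1*(-17))*x(-3))*4 = ((-8 - 1*(-17))*(-1*(-3)))*4 = ((-8 + 17)*3)*4 = (9*3)*4 = 27*4 = 108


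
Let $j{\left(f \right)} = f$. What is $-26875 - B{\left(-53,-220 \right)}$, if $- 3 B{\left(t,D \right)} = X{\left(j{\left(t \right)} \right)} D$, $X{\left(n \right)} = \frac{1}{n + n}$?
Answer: $- \frac{4273015}{159} \approx -26874.0$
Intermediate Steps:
$X{\left(n \right)} = \frac{1}{2 n}$
$B{\left(t,D \right)} = - \frac{D}{6 t}$ ($B{\left(t,D \right)} = - \frac{\frac{1}{2 t} D}{3} = - \frac{\frac{1}{2} D \frac{1}{t}}{3} = - \frac{D}{6 t}$)
$-26875 - B{\left(-53,-220 \right)} = -26875 - \left(- \frac{1}{6}\right) \left(-220\right) \frac{1}{-53} = -26875 - \left(- \frac{1}{6}\right) \left(-220\right) \left(- \frac{1}{53}\right) = -26875 - - \frac{110}{159} = -26875 + \frac{110}{159} = - \frac{4273015}{159}$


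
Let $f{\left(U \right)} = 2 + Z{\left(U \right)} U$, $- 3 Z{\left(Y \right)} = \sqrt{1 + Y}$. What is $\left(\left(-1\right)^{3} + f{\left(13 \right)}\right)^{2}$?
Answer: $\frac{2375}{9} - \frac{26 \sqrt{14}}{3} \approx 231.46$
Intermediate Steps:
$Z{\left(Y \right)} = - \frac{\sqrt{1 + Y}}{3}$
$f{\left(U \right)} = 2 - \frac{U \sqrt{1 + U}}{3}$ ($f{\left(U \right)} = 2 + - \frac{\sqrt{1 + U}}{3} U = 2 - \frac{U \sqrt{1 + U}}{3}$)
$\left(\left(-1\right)^{3} + f{\left(13 \right)}\right)^{2} = \left(\left(-1\right)^{3} + \left(2 - \frac{13 \sqrt{1 + 13}}{3}\right)\right)^{2} = \left(-1 + \left(2 - \frac{13 \sqrt{14}}{3}\right)\right)^{2} = \left(1 - \frac{13 \sqrt{14}}{3}\right)^{2}$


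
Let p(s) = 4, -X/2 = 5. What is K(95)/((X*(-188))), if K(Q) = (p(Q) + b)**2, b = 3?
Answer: 49/1880 ≈ 0.026064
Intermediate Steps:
X = -10 (X = -2*5 = -10)
K(Q) = 49 (K(Q) = (4 + 3)**2 = 7**2 = 49)
K(95)/((X*(-188))) = 49/((-10*(-188))) = 49/1880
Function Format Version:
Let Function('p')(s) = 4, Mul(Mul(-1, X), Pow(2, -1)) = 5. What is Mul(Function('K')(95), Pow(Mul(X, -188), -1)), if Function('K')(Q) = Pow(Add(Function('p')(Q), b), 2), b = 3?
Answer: Rational(49, 1880) ≈ 0.026064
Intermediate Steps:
X = -10 (X = Mul(-2, 5) = -10)
Function('K')(Q) = 49 (Function('K')(Q) = Pow(Add(4, 3), 2) = Pow(7, 2) = 49)
Mul(Function('K')(95), Pow(Mul(X, -188), -1)) = Mul(49, Pow(Mul(-10, -188), -1)) = Mul(49, Pow(1880, -1)) = Mul(49, Rational(1, 1880)) = Rational(49, 1880)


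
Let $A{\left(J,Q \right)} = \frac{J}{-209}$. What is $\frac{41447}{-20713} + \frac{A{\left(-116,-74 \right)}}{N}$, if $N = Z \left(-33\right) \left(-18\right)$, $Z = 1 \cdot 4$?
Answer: $- \frac{66816605}{33395274} \approx -2.0008$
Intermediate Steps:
$Z = 4$
$A{\left(J,Q \right)} = - \frac{J}{209}$ ($A{\left(J,Q \right)} = J \left(- \frac{1}{209}\right) = - \frac{J}{209}$)
$N = 2376$ ($N = 4 \left(-33\right) \left(-18\right) = \left(-132\right) \left(-18\right) = 2376$)
$\frac{41447}{-20713} + \frac{A{\left(-116,-74 \right)}}{N} = \frac{41447}{-20713} + \frac{\left(- \frac{1}{209}\right) \left(-116\right)}{2376} = 41447 \left(- \frac{1}{20713}\right) + \frac{116}{209} \cdot \frac{1}{2376} = - \frac{5921}{2959} + \frac{29}{124146} = - \frac{66816605}{33395274}$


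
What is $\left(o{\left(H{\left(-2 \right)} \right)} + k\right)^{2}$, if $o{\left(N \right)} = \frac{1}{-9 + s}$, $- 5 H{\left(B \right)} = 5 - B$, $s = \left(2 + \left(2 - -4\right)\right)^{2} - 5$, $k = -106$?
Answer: $\frac{28079401}{2500} \approx 11232.0$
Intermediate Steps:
$s = 59$ ($s = \left(2 + \left(2 + 4\right)\right)^{2} - 5 = \left(2 + 6\right)^{2} - 5 = 8^{2} - 5 = 64 - 5 = 59$)
$H{\left(B \right)} = -1 + \frac{B}{5}$ ($H{\left(B \right)} = - \frac{5 - B}{5} = -1 + \frac{B}{5}$)
$o{\left(N \right)} = \frac{1}{50}$ ($o{\left(N \right)} = \frac{1}{-9 + 59} = \frac{1}{50}$)
$\left(o{\left(H{\left(-2 \right)} \right)} + k\right)^{2} = \left(\frac{1}{50} - 106\right)^{2} = \left(- \frac{5299}{50}\right)^{2} = \frac{28079401}{2500}$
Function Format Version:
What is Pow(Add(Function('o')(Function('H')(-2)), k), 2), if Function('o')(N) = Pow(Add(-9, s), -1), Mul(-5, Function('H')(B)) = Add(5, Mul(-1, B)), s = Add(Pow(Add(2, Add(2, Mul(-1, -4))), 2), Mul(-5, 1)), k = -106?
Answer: Rational(28079401, 2500) ≈ 11232.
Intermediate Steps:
s = 59 (s = Add(Pow(Add(2, Add(2, 4)), 2), -5) = Add(Pow(Add(2, 6), 2), -5) = Add(Pow(8, 2), -5) = Add(64, -5) = 59)
Function('H')(B) = Add(-1, Mul(Rational(1, 5), B)) (Function('H')(B) = Mul(Rational(-1, 5), Add(5, Mul(-1, B))) = Add(-1, Mul(Rational(1, 5), B)))
Function('o')(N) = Rational(1, 50) (Function('o')(N) = Pow(Add(-9, 59), -1) = Pow(50, -1) = Rational(1, 50))
Pow(Add(Function('o')(Function('H')(-2)), k), 2) = Pow(Add(Rational(1, 50), -106), 2) = Pow(Rational(-5299, 50), 2) = Rational(28079401, 2500)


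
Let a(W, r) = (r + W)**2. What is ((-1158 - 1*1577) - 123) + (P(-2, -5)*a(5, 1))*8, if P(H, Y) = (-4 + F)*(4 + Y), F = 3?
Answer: -2570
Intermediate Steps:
P(H, Y) = -4 - Y (P(H, Y) = (-4 + 3)*(4 + Y) = -(4 + Y) = -4 - Y)
a(W, r) = (W + r)**2
((-1158 - 1*1577) - 123) + (P(-2, -5)*a(5, 1))*8 = ((-1158 - 1*1577) - 123) + ((-4 - 1*(-5))*(5 + 1)**2)*8 = ((-1158 - 1577) - 123) + ((-4 + 5)*6**2)*8 = (-2735 - 123) + (1*36)*8 = -2858 + 36*8 = -2858 + 288 = -2570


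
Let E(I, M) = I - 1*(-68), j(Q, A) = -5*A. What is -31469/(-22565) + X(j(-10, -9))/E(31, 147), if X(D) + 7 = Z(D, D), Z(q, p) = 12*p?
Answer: 15142576/2233935 ≈ 6.7784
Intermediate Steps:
X(D) = -7 + 12*D
E(I, M) = 68 + I (E(I, M) = I + 68 = 68 + I)
-31469/(-22565) + X(j(-10, -9))/E(31, 147) = -31469/(-22565) + (-7 + 12*(-5*(-9)))/(68 + 31) = -31469*(-1/22565) + (-7 + 12*45)/99 = 31469/22565 + (-7 + 540)*(1/99) = 31469/22565 + 533*(1/99) = 31469/22565 + 533/99 = 15142576/2233935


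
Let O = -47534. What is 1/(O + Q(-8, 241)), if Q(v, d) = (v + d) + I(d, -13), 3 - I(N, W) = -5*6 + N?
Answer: -1/47509 ≈ -2.1049e-5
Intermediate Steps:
I(N, W) = 33 - N (I(N, W) = 3 - (-5*6 + N) = 3 - (-30 + N) = 3 + (30 - N) = 33 - N)
Q(v, d) = 33 + v (Q(v, d) = (v + d) + (33 - d) = (d + v) + (33 - d) = 33 + v)
1/(O + Q(-8, 241)) = 1/(-47534 + (33 - 8)) = 1/(-47534 + 25) = 1/(-47509) = -1/47509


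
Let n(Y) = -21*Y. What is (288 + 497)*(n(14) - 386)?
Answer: -533800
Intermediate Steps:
(288 + 497)*(n(14) - 386) = (288 + 497)*(-21*14 - 386) = 785*(-294 - 386) = 785*(-680) = -533800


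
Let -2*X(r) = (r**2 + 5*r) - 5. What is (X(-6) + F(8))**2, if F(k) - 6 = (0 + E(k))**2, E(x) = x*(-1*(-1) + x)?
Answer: 107723641/4 ≈ 2.6931e+7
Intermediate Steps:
X(r) = 5/2 - 5*r/2 - r**2/2 (X(r) = -((r**2 + 5*r) - 5)/2 = -(-5 + r**2 + 5*r)/2 = 5/2 - 5*r/2 - r**2/2)
E(x) = x*(1 + x)
F(k) = 6 + k**2*(1 + k)**2 (F(k) = 6 + (0 + k*(1 + k))**2 = 6 + (k*(1 + k))**2 = 6 + k**2*(1 + k)**2)
(X(-6) + F(8))**2 = ((5/2 - 5/2*(-6) - 1/2*(-6)**2) + (6 + 8**2*(1 + 8)**2))**2 = ((5/2 + 15 - 1/2*36) + (6 + 64*9**2))**2 = ((5/2 + 15 - 18) + (6 + 64*81))**2 = (-1/2 + (6 + 5184))**2 = (-1/2 + 5190)**2 = (10379/2)**2 = 107723641/4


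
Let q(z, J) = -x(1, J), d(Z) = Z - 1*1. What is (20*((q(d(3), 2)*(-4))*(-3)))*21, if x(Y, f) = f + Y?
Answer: -15120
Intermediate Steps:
x(Y, f) = Y + f
d(Z) = -1 + Z (d(Z) = Z - 1 = -1 + Z)
q(z, J) = -1 - J (q(z, J) = -(1 + J) = -1 - J)
(20*((q(d(3), 2)*(-4))*(-3)))*21 = (20*(((-1 - 1*2)*(-4))*(-3)))*21 = (20*(((-1 - 2)*(-4))*(-3)))*21 = (20*(-3*(-4)*(-3)))*21 = (20*(12*(-3)))*21 = (20*(-36))*21 = -720*21 = -15120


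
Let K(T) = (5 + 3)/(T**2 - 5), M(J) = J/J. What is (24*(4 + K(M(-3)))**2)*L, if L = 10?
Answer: 960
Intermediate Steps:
M(J) = 1
K(T) = 8/(-5 + T**2)
(24*(4 + K(M(-3)))**2)*L = (24*(4 + 8/(-5 + 1**2))**2)*10 = (24*(4 + 8/(-5 + 1))**2)*10 = (24*(4 + 8/(-4))**2)*10 = (24*(4 + 8*(-1/4))**2)*10 = (24*(4 - 2)**2)*10 = (24*2**2)*10 = (24*4)*10 = 96*10 = 960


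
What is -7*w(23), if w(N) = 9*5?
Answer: -315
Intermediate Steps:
w(N) = 45
-7*w(23) = -7*45 = -315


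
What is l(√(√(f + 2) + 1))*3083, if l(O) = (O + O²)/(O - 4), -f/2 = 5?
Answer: -107905/233 - 206561*√(1 + 2*I*√2)/233 - 493280*I*√2/233 - 123320*I*√2*√(1 + 2*I*√2)/233 ≈ -968.35 - 4939.1*I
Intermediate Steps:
f = -10 (f = -2*5 = -10)
l(O) = (O + O²)/(-4 + O)
l(√(√(f + 2) + 1))*3083 = (√(√(-10 + 2) + 1)*(1 + √(√(-10 + 2) + 1))/(-4 + √(√(-10 + 2) + 1)))*3083 = (√(√(-8) + 1)*(1 + √(√(-8) + 1))/(-4 + √(√(-8) + 1)))*3083 = (√(2*I*√2 + 1)*(1 + √(2*I*√2 + 1))/(-4 + √(2*I*√2 + 1)))*3083 = (√(1 + 2*I*√2)*(1 + √(1 + 2*I*√2))/(-4 + √(1 + 2*I*√2)))*3083 = 3083*√(1 + 2*I*√2)*(1 + √(1 + 2*I*√2))/(-4 + √(1 + 2*I*√2))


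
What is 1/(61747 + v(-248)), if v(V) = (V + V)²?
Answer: 1/307763 ≈ 3.2493e-6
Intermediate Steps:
v(V) = 4*V² (v(V) = (2*V)² = 4*V²)
1/(61747 + v(-248)) = 1/(61747 + 4*(-248)²) = 1/(61747 + 4*61504) = 1/(61747 + 246016) = 1/307763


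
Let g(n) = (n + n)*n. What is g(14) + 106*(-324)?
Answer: -33952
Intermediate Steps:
g(n) = 2*n**2 (g(n) = (2*n)*n = 2*n**2)
g(14) + 106*(-324) = 2*14**2 + 106*(-324) = 2*196 - 34344 = 392 - 34344 = -33952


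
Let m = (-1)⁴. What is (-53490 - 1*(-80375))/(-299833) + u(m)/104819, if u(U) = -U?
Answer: -2818358648/31428195227 ≈ -0.089676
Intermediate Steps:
m = 1
(-53490 - 1*(-80375))/(-299833) + u(m)/104819 = (-53490 - 1*(-80375))/(-299833) - 1*1/104819 = (-53490 + 80375)*(-1/299833) - 1*1/104819 = 26885*(-1/299833) - 1/104819 = -26885/299833 - 1/104819 = -2818358648/31428195227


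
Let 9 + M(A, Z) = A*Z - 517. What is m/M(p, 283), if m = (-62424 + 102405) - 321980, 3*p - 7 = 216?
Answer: -845997/61531 ≈ -13.749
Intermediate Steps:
p = 223/3 (p = 7/3 + (1/3)*216 = 7/3 + 72 = 223/3 ≈ 74.333)
m = -281999 (m = 39981 - 321980 = -281999)
M(A, Z) = -526 + A*Z (M(A, Z) = -9 + (A*Z - 517) = -9 + (-517 + A*Z) = -526 + A*Z)
m/M(p, 283) = -281999/(-526 + (223/3)*283) = -281999/(-526 + 63109/3) = -281999/61531/3 = -281999*3/61531 = -845997/61531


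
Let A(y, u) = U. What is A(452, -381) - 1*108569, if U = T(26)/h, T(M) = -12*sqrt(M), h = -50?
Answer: -108569 + 6*sqrt(26)/25 ≈ -1.0857e+5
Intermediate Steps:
U = 6*sqrt(26)/25 (U = -12*sqrt(26)/(-50) = -12*sqrt(26)*(-1/50) = 6*sqrt(26)/25 ≈ 1.2238)
A(y, u) = 6*sqrt(26)/25
A(452, -381) - 1*108569 = 6*sqrt(26)/25 - 1*108569 = 6*sqrt(26)/25 - 108569 = -108569 + 6*sqrt(26)/25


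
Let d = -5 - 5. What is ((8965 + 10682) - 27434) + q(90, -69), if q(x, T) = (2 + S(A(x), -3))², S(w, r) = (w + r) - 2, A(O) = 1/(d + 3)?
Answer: -381079/49 ≈ -7777.1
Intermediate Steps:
d = -10
A(O) = -⅐ (A(O) = 1/(-10 + 3) = 1/(-7) = -⅐)
S(w, r) = -2 + r + w (S(w, r) = (r + w) - 2 = -2 + r + w)
q(x, T) = 484/49 (q(x, T) = (2 + (-2 - 3 - ⅐))² = (2 - 36/7)² = (-22/7)² = 484/49)
((8965 + 10682) - 27434) + q(90, -69) = ((8965 + 10682) - 27434) + 484/49 = (19647 - 27434) + 484/49 = -7787 + 484/49 = -381079/49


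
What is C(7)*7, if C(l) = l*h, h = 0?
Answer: 0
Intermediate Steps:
C(l) = 0 (C(l) = l*0 = 0)
C(7)*7 = 0*7 = 0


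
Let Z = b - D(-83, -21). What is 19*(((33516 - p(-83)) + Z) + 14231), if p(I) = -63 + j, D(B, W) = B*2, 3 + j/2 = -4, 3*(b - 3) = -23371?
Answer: 2291552/3 ≈ 7.6385e+5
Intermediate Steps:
b = -23362/3 (b = 3 + (1/3)*(-23371) = 3 - 23371/3 = -23362/3 ≈ -7787.3)
j = -14 (j = -6 + 2*(-4) = -6 - 8 = -14)
D(B, W) = 2*B
Z = -22864/3 (Z = -23362/3 - 2*(-83) = -23362/3 - 1*(-166) = -23362/3 + 166 = -22864/3 ≈ -7621.3)
p(I) = -77 (p(I) = -63 - 14 = -77)
19*(((33516 - p(-83)) + Z) + 14231) = 19*(((33516 - 1*(-77)) - 22864/3) + 14231) = 19*(((33516 + 77) - 22864/3) + 14231) = 19*((33593 - 22864/3) + 14231) = 19*(77915/3 + 14231) = 19*(120608/3) = 2291552/3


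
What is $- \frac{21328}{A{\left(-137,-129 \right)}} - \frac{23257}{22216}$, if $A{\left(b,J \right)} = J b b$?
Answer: $- \frac{1298512763}{1250916312} \approx -1.038$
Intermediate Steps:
$A{\left(b,J \right)} = J b^{2}$
$- \frac{21328}{A{\left(-137,-129 \right)}} - \frac{23257}{22216} = - \frac{21328}{\left(-129\right) \left(-137\right)^{2}} - \frac{23257}{22216} = - \frac{21328}{\left(-129\right) 18769} - \frac{23257}{22216} = - \frac{21328}{-2421201} - \frac{23257}{22216} = \left(-21328\right) \left(- \frac{1}{2421201}\right) - \frac{23257}{22216} = \frac{496}{56307} - \frac{23257}{22216} = - \frac{1298512763}{1250916312}$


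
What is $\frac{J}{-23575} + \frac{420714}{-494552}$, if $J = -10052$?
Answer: $- \frac{2473547923}{5829531700} \approx -0.42431$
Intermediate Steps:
$\frac{J}{-23575} + \frac{420714}{-494552} = - \frac{10052}{-23575} + \frac{420714}{-494552} = \left(-10052\right) \left(- \frac{1}{23575}\right) + 420714 \left(- \frac{1}{494552}\right) = \frac{10052}{23575} - \frac{210357}{247276} = - \frac{2473547923}{5829531700}$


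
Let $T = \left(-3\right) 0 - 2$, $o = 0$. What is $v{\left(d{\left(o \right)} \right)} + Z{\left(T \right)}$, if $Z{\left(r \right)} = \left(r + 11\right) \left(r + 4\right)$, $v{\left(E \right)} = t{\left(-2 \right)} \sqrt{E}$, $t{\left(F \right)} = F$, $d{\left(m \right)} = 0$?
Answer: $18$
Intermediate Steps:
$T = -2$ ($T = 0 - 2 = -2$)
$v{\left(E \right)} = - 2 \sqrt{E}$
$Z{\left(r \right)} = \left(4 + r\right) \left(11 + r\right)$ ($Z{\left(r \right)} = \left(11 + r\right) \left(4 + r\right) = \left(4 + r\right) \left(11 + r\right)$)
$v{\left(d{\left(o \right)} \right)} + Z{\left(T \right)} = - 2 \sqrt{0} + \left(44 + \left(-2\right)^{2} + 15 \left(-2\right)\right) = \left(-2\right) 0 + \left(44 + 4 - 30\right) = 0 + 18 = 18$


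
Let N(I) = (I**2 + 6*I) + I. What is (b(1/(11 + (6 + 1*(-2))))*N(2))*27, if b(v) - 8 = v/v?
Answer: 4374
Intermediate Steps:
b(v) = 9 (b(v) = 8 + v/v = 8 + 1 = 9)
N(I) = I**2 + 7*I
(b(1/(11 + (6 + 1*(-2))))*N(2))*27 = (9*(2*(7 + 2)))*27 = (9*(2*9))*27 = (9*18)*27 = 162*27 = 4374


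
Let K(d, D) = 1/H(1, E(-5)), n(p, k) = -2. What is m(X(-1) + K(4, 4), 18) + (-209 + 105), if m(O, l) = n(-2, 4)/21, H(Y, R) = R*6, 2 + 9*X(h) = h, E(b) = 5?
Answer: -2186/21 ≈ -104.10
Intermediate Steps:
X(h) = -2/9 + h/9
H(Y, R) = 6*R
K(d, D) = 1/30 (K(d, D) = 1/(6*5) = 1/30)
m(O, l) = -2/21
m(X(-1) + K(4, 4), 18) + (-209 + 105) = -2/21 + (-209 + 105) = -2/21 - 104 = -2186/21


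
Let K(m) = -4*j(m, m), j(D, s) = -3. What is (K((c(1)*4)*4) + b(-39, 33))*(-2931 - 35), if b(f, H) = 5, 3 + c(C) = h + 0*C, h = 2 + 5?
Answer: -50422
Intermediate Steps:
h = 7
c(C) = 4 (c(C) = -3 + (7 + 0*C) = -3 + (7 + 0) = -3 + 7 = 4)
K(m) = 12 (K(m) = -4*(-3) = 12)
(K((c(1)*4)*4) + b(-39, 33))*(-2931 - 35) = (12 + 5)*(-2931 - 35) = 17*(-2966) = -50422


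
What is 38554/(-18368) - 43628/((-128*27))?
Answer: 1304915/123984 ≈ 10.525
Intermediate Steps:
38554/(-18368) - 43628/((-128*27)) = 38554*(-1/18368) - 43628/(-3456) = -19277/9184 - 43628*(-1/3456) = -19277/9184 + 10907/864 = 1304915/123984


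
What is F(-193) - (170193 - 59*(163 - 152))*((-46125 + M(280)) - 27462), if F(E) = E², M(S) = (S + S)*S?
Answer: -14108227623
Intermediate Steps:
M(S) = 2*S² (M(S) = (2*S)*S = 2*S²)
F(-193) - (170193 - 59*(163 - 152))*((-46125 + M(280)) - 27462) = (-193)² - (170193 - 59*(163 - 152))*((-46125 + 2*280²) - 27462) = 37249 - (170193 - 59*11)*((-46125 + 2*78400) - 27462) = 37249 - (170193 - 649)*((-46125 + 156800) - 27462) = 37249 - 169544*(110675 - 27462) = 37249 - 169544*83213 = 37249 - 1*14108264872 = 37249 - 14108264872 = -14108227623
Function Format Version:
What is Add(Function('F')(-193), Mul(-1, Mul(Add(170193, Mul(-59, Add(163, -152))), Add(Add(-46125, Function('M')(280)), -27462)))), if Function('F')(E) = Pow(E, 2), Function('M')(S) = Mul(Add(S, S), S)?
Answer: -14108227623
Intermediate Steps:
Function('M')(S) = Mul(2, Pow(S, 2)) (Function('M')(S) = Mul(Mul(2, S), S) = Mul(2, Pow(S, 2)))
Add(Function('F')(-193), Mul(-1, Mul(Add(170193, Mul(-59, Add(163, -152))), Add(Add(-46125, Function('M')(280)), -27462)))) = Add(Pow(-193, 2), Mul(-1, Mul(Add(170193, Mul(-59, Add(163, -152))), Add(Add(-46125, Mul(2, Pow(280, 2))), -27462)))) = Add(37249, Mul(-1, Mul(Add(170193, Mul(-59, 11)), Add(Add(-46125, Mul(2, 78400)), -27462)))) = Add(37249, Mul(-1, Mul(Add(170193, -649), Add(Add(-46125, 156800), -27462)))) = Add(37249, Mul(-1, Mul(169544, Add(110675, -27462)))) = Add(37249, Mul(-1, Mul(169544, 83213))) = Add(37249, Mul(-1, 14108264872)) = Add(37249, -14108264872) = -14108227623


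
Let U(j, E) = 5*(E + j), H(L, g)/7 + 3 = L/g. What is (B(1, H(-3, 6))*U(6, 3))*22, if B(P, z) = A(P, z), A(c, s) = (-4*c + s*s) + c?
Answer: 1182555/2 ≈ 5.9128e+5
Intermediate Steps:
H(L, g) = -21 + 7*L/g (H(L, g) = -21 + 7*(L/g) = -21 + 7*L/g)
A(c, s) = s² - 3*c (A(c, s) = (-4*c + s²) + c = (s² - 4*c) + c = s² - 3*c)
U(j, E) = 5*E + 5*j
B(P, z) = z² - 3*P
(B(1, H(-3, 6))*U(6, 3))*22 = (((-21 + 7*(-3)/6)² - 3*1)*(5*3 + 5*6))*22 = (((-21 + 7*(-3)*(⅙))² - 3)*(15 + 30))*22 = (((-21 - 7/2)² - 3)*45)*22 = (((-49/2)² - 3)*45)*22 = ((2401/4 - 3)*45)*22 = ((2389/4)*45)*22 = (107505/4)*22 = 1182555/2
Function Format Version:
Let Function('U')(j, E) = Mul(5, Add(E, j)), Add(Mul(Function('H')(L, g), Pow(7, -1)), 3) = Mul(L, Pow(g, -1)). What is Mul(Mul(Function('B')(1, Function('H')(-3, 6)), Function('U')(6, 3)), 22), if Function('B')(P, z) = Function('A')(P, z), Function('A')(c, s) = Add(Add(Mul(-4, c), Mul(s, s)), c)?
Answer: Rational(1182555, 2) ≈ 5.9128e+5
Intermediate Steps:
Function('H')(L, g) = Add(-21, Mul(7, L, Pow(g, -1))) (Function('H')(L, g) = Add(-21, Mul(7, Mul(L, Pow(g, -1)))) = Add(-21, Mul(7, L, Pow(g, -1))))
Function('A')(c, s) = Add(Pow(s, 2), Mul(-3, c)) (Function('A')(c, s) = Add(Add(Mul(-4, c), Pow(s, 2)), c) = Add(Add(Pow(s, 2), Mul(-4, c)), c) = Add(Pow(s, 2), Mul(-3, c)))
Function('U')(j, E) = Add(Mul(5, E), Mul(5, j))
Function('B')(P, z) = Add(Pow(z, 2), Mul(-3, P))
Mul(Mul(Function('B')(1, Function('H')(-3, 6)), Function('U')(6, 3)), 22) = Mul(Mul(Add(Pow(Add(-21, Mul(7, -3, Pow(6, -1))), 2), Mul(-3, 1)), Add(Mul(5, 3), Mul(5, 6))), 22) = Mul(Mul(Add(Pow(Add(-21, Mul(7, -3, Rational(1, 6))), 2), -3), Add(15, 30)), 22) = Mul(Mul(Add(Pow(Add(-21, Rational(-7, 2)), 2), -3), 45), 22) = Mul(Mul(Add(Pow(Rational(-49, 2), 2), -3), 45), 22) = Mul(Mul(Add(Rational(2401, 4), -3), 45), 22) = Mul(Mul(Rational(2389, 4), 45), 22) = Mul(Rational(107505, 4), 22) = Rational(1182555, 2)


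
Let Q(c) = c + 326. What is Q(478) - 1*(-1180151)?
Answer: 1180955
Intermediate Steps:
Q(c) = 326 + c
Q(478) - 1*(-1180151) = (326 + 478) - 1*(-1180151) = 804 + 1180151 = 1180955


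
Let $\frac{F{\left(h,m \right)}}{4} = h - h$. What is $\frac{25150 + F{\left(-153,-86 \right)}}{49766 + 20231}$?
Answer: $\frac{25150}{69997} \approx 0.3593$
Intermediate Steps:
$F{\left(h,m \right)} = 0$ ($F{\left(h,m \right)} = 4 \left(h - h\right) = 4 \cdot 0 = 0$)
$\frac{25150 + F{\left(-153,-86 \right)}}{49766 + 20231} = \frac{25150 + 0}{49766 + 20231} = \frac{25150}{69997}$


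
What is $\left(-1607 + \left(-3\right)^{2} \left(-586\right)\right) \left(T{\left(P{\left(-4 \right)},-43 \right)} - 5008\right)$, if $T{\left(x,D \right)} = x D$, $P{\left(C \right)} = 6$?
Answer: $36235346$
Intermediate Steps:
$T{\left(x,D \right)} = D x$
$\left(-1607 + \left(-3\right)^{2} \left(-586\right)\right) \left(T{\left(P{\left(-4 \right)},-43 \right)} - 5008\right) = \left(-1607 + \left(-3\right)^{2} \left(-586\right)\right) \left(\left(-43\right) 6 - 5008\right) = \left(-1607 + 9 \left(-586\right)\right) \left(-258 - 5008\right) = \left(-1607 - 5274\right) \left(-5266\right) = \left(-6881\right) \left(-5266\right) = 36235346$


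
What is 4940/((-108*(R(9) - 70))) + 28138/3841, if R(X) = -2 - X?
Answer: 66281441/8400267 ≈ 7.8904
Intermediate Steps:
4940/((-108*(R(9) - 70))) + 28138/3841 = 4940/((-108*((-2 - 1*9) - 70))) + 28138/3841 = 4940/((-108*((-2 - 9) - 70))) + 28138*(1/3841) = 4940/((-108*(-11 - 70))) + 28138/3841 = 4940/((-108*(-81))) + 28138/3841 = 4940/8748 + 28138/3841 = 4940*(1/8748) + 28138/3841 = 1235/2187 + 28138/3841 = 66281441/8400267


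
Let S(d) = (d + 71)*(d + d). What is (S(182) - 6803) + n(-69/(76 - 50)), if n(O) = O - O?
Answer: 85289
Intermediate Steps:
n(O) = 0
S(d) = 2*d*(71 + d) (S(d) = (71 + d)*(2*d) = 2*d*(71 + d))
(S(182) - 6803) + n(-69/(76 - 50)) = (2*182*(71 + 182) - 6803) + 0 = (2*182*253 - 6803) + 0 = (92092 - 6803) + 0 = 85289 + 0 = 85289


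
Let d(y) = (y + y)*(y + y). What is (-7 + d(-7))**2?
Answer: 35721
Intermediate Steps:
d(y) = 4*y**2 (d(y) = (2*y)*(2*y) = 4*y**2)
(-7 + d(-7))**2 = (-7 + 4*(-7)**2)**2 = (-7 + 4*49)**2 = (-7 + 196)**2 = 189**2 = 35721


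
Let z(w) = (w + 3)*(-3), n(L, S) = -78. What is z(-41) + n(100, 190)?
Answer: 36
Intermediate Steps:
z(w) = -9 - 3*w (z(w) = (3 + w)*(-3) = -9 - 3*w)
z(-41) + n(100, 190) = (-9 - 3*(-41)) - 78 = (-9 + 123) - 78 = 114 - 78 = 36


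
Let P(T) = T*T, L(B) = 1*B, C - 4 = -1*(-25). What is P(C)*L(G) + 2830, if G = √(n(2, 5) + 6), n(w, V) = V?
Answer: 2830 + 841*√11 ≈ 5619.3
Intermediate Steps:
C = 29 (C = 4 - 1*(-25) = 4 + 25 = 29)
G = √11 (G = √(5 + 6) = √11 ≈ 3.3166)
L(B) = B
P(T) = T²
P(C)*L(G) + 2830 = 29²*√11 + 2830 = 841*√11 + 2830 = 2830 + 841*√11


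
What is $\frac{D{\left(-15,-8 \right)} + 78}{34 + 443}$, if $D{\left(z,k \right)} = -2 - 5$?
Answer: $\frac{71}{477} \approx 0.14885$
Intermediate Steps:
$D{\left(z,k \right)} = -7$ ($D{\left(z,k \right)} = -2 - 5 = -7$)
$\frac{D{\left(-15,-8 \right)} + 78}{34 + 443} = \frac{-7 + 78}{34 + 443} = \frac{71}{477}$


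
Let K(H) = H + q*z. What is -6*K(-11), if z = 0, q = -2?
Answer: 66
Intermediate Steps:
K(H) = H (K(H) = H - 2*0 = H + 0 = H)
-6*K(-11) = -6*(-11) = 66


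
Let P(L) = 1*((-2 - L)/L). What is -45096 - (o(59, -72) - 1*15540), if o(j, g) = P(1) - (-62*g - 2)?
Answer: -25091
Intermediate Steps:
P(L) = (-2 - L)/L (P(L) = 1*((-2 - L)/L) = (-2 - L)/L)
o(j, g) = -1 + 62*g (o(j, g) = (-2 - 1*1)/1 - (-62*g - 2) = 1*(-2 - 1) - (-2 - 62*g) = 1*(-3) + (2 + 62*g) = -3 + (2 + 62*g) = -1 + 62*g)
-45096 - (o(59, -72) - 1*15540) = -45096 - ((-1 + 62*(-72)) - 1*15540) = -45096 - ((-1 - 4464) - 15540) = -45096 - (-4465 - 15540) = -45096 - 1*(-20005) = -45096 + 20005 = -25091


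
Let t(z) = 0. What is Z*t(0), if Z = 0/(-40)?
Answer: 0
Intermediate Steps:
Z = 0 (Z = 0*(-1/40) = 0)
Z*t(0) = 0*0 = 0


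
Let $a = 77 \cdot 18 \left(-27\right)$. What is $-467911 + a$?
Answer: $-505333$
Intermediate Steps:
$a = -37422$ ($a = 1386 \left(-27\right) = -37422$)
$-467911 + a = -467911 - 37422 = -505333$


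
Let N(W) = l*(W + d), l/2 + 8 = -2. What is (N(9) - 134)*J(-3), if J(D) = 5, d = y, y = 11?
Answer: -2670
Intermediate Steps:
l = -20 (l = -16 + 2*(-2) = -16 - 4 = -20)
d = 11
N(W) = -220 - 20*W (N(W) = -20*(W + 11) = -20*(11 + W) = -220 - 20*W)
(N(9) - 134)*J(-3) = ((-220 - 20*9) - 134)*5 = ((-220 - 180) - 134)*5 = (-400 - 134)*5 = -534*5 = -2670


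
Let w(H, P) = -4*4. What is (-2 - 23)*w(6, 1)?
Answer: 400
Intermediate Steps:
w(H, P) = -16
(-2 - 23)*w(6, 1) = (-2 - 23)*(-16) = -25*(-16) = 400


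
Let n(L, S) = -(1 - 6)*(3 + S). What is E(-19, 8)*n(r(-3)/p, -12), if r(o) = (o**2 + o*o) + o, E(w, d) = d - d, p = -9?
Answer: 0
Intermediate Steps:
E(w, d) = 0
r(o) = o + 2*o**2 (r(o) = (o**2 + o**2) + o = 2*o**2 + o = o + 2*o**2)
n(L, S) = 15 + 5*S (n(L, S) = -(-5)*(3 + S) = -(-15 - 5*S) = 15 + 5*S)
E(-19, 8)*n(r(-3)/p, -12) = 0*(15 + 5*(-12)) = 0*(15 - 60) = 0*(-45) = 0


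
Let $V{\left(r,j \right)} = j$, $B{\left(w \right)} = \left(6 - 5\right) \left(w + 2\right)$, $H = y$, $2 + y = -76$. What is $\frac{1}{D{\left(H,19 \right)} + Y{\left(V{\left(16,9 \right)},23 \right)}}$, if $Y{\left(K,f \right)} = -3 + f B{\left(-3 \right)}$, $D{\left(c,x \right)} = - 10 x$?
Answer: $- \frac{1}{216} \approx -0.0046296$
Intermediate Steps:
$y = -78$ ($y = -2 - 76 = -78$)
$H = -78$
$B{\left(w \right)} = 2 + w$ ($B{\left(w \right)} = 1 \left(2 + w\right) = 2 + w$)
$Y{\left(K,f \right)} = -3 - f$ ($Y{\left(K,f \right)} = -3 + f \left(2 - 3\right) = -3 + f \left(-1\right) = -3 - f$)
$\frac{1}{D{\left(H,19 \right)} + Y{\left(V{\left(16,9 \right)},23 \right)}} = \frac{1}{\left(-10\right) 19 - 26} = \frac{1}{-190 - 26} = \frac{1}{-216} = - \frac{1}{216}$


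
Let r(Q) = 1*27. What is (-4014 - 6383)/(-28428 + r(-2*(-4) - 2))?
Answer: 10397/28401 ≈ 0.36608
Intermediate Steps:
r(Q) = 27
(-4014 - 6383)/(-28428 + r(-2*(-4) - 2)) = (-4014 - 6383)/(-28428 + 27) = -10397/(-28401) = -10397*(-1/28401) = 10397/28401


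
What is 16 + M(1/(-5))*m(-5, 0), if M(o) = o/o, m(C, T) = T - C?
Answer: 21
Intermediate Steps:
M(o) = 1
16 + M(1/(-5))*m(-5, 0) = 16 + 1*(0 - 1*(-5)) = 16 + 1*(0 + 5) = 16 + 1*5 = 16 + 5 = 21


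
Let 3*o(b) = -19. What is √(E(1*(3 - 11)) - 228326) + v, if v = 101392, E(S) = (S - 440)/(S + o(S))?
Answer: 101392 + I*√422116982/43 ≈ 1.0139e+5 + 477.8*I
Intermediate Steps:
o(b) = -19/3 (o(b) = (⅓)*(-19) = -19/3)
E(S) = (-440 + S)/(-19/3 + S) (E(S) = (S - 440)/(S - 19/3) = (-440 + S)/(-19/3 + S))
√(E(1*(3 - 11)) - 228326) + v = √(3*(-440 + 1*(3 - 11))/(-19 + 3*(1*(3 - 11))) - 228326) + 101392 = √(3*(-440 + 1*(-8))/(-19 + 3*(1*(-8))) - 228326) + 101392 = √(3*(-440 - 8)/(-19 + 3*(-8)) - 228326) + 101392 = √(3*(-448)/(-19 - 24) - 228326) + 101392 = √(3*(-448)/(-43) - 228326) + 101392 = √(3*(-1/43)*(-448) - 228326) + 101392 = √(1344/43 - 228326) + 101392 = √(-9816674/43) + 101392 = I*√422116982/43 + 101392 = 101392 + I*√422116982/43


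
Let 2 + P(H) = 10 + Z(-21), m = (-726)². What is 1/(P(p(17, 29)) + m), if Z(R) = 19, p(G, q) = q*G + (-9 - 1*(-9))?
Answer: 1/527103 ≈ 1.8972e-6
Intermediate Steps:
p(G, q) = G*q (p(G, q) = G*q + (-9 + 9) = G*q + 0 = G*q)
m = 527076
P(H) = 27 (P(H) = -2 + (10 + 19) = -2 + 29 = 27)
1/(P(p(17, 29)) + m) = 1/(27 + 527076) = 1/527103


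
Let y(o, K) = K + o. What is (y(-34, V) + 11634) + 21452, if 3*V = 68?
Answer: 99224/3 ≈ 33075.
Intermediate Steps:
V = 68/3 (V = (⅓)*68 = 68/3 ≈ 22.667)
(y(-34, V) + 11634) + 21452 = ((68/3 - 34) + 11634) + 21452 = (-34/3 + 11634) + 21452 = 34868/3 + 21452 = 99224/3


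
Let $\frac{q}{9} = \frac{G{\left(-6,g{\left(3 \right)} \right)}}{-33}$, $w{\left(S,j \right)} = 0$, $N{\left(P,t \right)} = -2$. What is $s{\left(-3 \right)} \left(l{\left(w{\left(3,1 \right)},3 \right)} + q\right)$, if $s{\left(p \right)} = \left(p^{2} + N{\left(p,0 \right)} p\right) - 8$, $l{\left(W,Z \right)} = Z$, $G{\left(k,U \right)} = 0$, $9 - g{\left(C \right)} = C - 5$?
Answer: $21$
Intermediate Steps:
$g{\left(C \right)} = 14 - C$ ($g{\left(C \right)} = 9 - \left(C - 5\right) = 9 - \left(-5 + C\right) = 14 - C$)
$q = 0$ ($q = 9 \frac{0}{-33} = 9 \cdot 0 \left(- \frac{1}{33}\right) = 9 \cdot 0 = 0$)
$s{\left(p \right)} = -8 + p^{2} - 2 p$ ($s{\left(p \right)} = \left(p^{2} - 2 p\right) - 8 = -8 + p^{2} - 2 p$)
$s{\left(-3 \right)} \left(l{\left(w{\left(3,1 \right)},3 \right)} + q\right) = \left(-8 + \left(-3\right)^{2} - -6\right) \left(3 + 0\right) = \left(-8 + 9 + 6\right) 3 = 7 \cdot 3 = 21$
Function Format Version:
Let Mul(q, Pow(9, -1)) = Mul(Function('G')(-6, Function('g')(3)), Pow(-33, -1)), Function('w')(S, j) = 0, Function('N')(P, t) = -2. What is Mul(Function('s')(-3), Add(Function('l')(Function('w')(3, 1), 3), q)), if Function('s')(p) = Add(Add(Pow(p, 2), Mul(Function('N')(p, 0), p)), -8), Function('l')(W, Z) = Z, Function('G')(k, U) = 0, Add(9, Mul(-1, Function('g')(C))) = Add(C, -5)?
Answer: 21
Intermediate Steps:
Function('g')(C) = Add(14, Mul(-1, C)) (Function('g')(C) = Add(9, Mul(-1, Add(C, -5))) = Add(9, Mul(-1, Add(-5, C))) = Add(9, Add(5, Mul(-1, C))) = Add(14, Mul(-1, C)))
q = 0 (q = Mul(9, Mul(0, Pow(-33, -1))) = Mul(9, Mul(0, Rational(-1, 33))) = Mul(9, 0) = 0)
Function('s')(p) = Add(-8, Pow(p, 2), Mul(-2, p)) (Function('s')(p) = Add(Add(Pow(p, 2), Mul(-2, p)), -8) = Add(-8, Pow(p, 2), Mul(-2, p)))
Mul(Function('s')(-3), Add(Function('l')(Function('w')(3, 1), 3), q)) = Mul(Add(-8, Pow(-3, 2), Mul(-2, -3)), Add(3, 0)) = Mul(Add(-8, 9, 6), 3) = Mul(7, 3) = 21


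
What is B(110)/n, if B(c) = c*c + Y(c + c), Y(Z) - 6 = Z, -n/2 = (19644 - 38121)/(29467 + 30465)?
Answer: 369360916/18477 ≈ 19990.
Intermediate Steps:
n = 18477/29966 (n = -2*(19644 - 38121)/(29467 + 30465) = -(-36954)/59932 = -2*(-18477/59932) = 18477/29966 ≈ 0.61660)
Y(Z) = 6 + Z
B(c) = 6 + c² + 2*c (B(c) = c*c + (6 + (c + c)) = c² + (6 + 2*c) = 6 + c² + 2*c)
B(110)/n = (6 + 110² + 2*110)/(18477/29966) = (6 + 12100 + 220)*(29966/18477) = 12326*(29966/18477) = 369360916/18477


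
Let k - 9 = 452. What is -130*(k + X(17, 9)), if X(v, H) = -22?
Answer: -57070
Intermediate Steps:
k = 461 (k = 9 + 452 = 461)
-130*(k + X(17, 9)) = -130*(461 - 22) = -130*439 = -57070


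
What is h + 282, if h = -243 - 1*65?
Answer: -26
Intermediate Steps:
h = -308 (h = -243 - 65 = -308)
h + 282 = -308 + 282 = -26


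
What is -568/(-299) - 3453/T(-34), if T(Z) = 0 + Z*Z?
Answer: -375839/345644 ≈ -1.0874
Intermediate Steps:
T(Z) = Z**2 (T(Z) = 0 + Z**2 = Z**2)
-568/(-299) - 3453/T(-34) = -568/(-299) - 3453/((-34)**2) = -568*(-1/299) - 3453/1156 = 568/299 - 3453*1/1156 = 568/299 - 3453/1156 = -375839/345644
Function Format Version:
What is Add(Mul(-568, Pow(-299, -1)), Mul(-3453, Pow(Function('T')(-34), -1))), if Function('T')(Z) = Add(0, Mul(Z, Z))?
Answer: Rational(-375839, 345644) ≈ -1.0874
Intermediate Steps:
Function('T')(Z) = Pow(Z, 2) (Function('T')(Z) = Add(0, Pow(Z, 2)) = Pow(Z, 2))
Add(Mul(-568, Pow(-299, -1)), Mul(-3453, Pow(Function('T')(-34), -1))) = Add(Mul(-568, Pow(-299, -1)), Mul(-3453, Pow(Pow(-34, 2), -1))) = Add(Mul(-568, Rational(-1, 299)), Mul(-3453, Pow(1156, -1))) = Add(Rational(568, 299), Mul(-3453, Rational(1, 1156))) = Add(Rational(568, 299), Rational(-3453, 1156)) = Rational(-375839, 345644)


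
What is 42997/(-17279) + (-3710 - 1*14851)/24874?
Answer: -1390222897/429797846 ≈ -3.2346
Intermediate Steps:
42997/(-17279) + (-3710 - 1*14851)/24874 = 42997*(-1/17279) + (-3710 - 14851)*(1/24874) = -42997/17279 - 18561*1/24874 = -42997/17279 - 18561/24874 = -1390222897/429797846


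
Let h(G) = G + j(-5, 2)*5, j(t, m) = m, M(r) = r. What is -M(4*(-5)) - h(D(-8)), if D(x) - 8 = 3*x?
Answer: 26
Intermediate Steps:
D(x) = 8 + 3*x
h(G) = 10 + G (h(G) = G + 2*5 = G + 10 = 10 + G)
-M(4*(-5)) - h(D(-8)) = -4*(-5) - (10 + (8 + 3*(-8))) = -1*(-20) - (10 + (8 - 24)) = 20 - (10 - 16) = 20 - 1*(-6) = 20 + 6 = 26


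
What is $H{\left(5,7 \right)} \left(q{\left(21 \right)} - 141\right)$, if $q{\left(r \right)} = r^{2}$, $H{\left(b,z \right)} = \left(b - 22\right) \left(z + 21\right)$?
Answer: $-142800$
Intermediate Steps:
$H{\left(b,z \right)} = \left(-22 + b\right) \left(21 + z\right)$
$H{\left(5,7 \right)} \left(q{\left(21 \right)} - 141\right) = \left(-462 - 154 + 21 \cdot 5 + 5 \cdot 7\right) \left(21^{2} - 141\right) = \left(-462 - 154 + 105 + 35\right) \left(441 - 141\right) = \left(-476\right) 300 = -142800$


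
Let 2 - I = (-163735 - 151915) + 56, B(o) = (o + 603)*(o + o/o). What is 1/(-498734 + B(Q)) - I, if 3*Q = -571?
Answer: -1638508156849/5191790 ≈ -3.1560e+5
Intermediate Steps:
Q = -571/3 (Q = (1/3)*(-571) = -571/3 ≈ -190.33)
B(o) = (1 + o)*(603 + o) (B(o) = (603 + o)*(o + 1) = (603 + o)*(1 + o) = (1 + o)*(603 + o))
I = 315596 (I = 2 - ((-163735 - 151915) + 56) = 2 - (-315650 + 56) = 2 - 1*(-315594) = 2 + 315594 = 315596)
1/(-498734 + B(Q)) - I = 1/(-498734 + (603 + (-571/3)**2 + 604*(-571/3))) - 1*315596 = 1/(-498734 + (603 + 326041/9 - 344884/3)) - 315596 = 1/(-498734 - 703184/9) - 315596 = 1/(-5191790/9) - 315596 = -9/5191790 - 315596 = -1638508156849/5191790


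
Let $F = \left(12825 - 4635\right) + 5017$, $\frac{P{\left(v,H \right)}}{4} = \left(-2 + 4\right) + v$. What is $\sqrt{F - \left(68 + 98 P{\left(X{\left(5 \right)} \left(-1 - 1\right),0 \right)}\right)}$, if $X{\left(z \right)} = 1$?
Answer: $\sqrt{13139} \approx 114.63$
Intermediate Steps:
$P{\left(v,H \right)} = 8 + 4 v$ ($P{\left(v,H \right)} = 4 \left(\left(-2 + 4\right) + v\right) = 4 \left(2 + v\right) = 8 + 4 v$)
$F = 13207$ ($F = 8190 + 5017 = 13207$)
$\sqrt{F - \left(68 + 98 P{\left(X{\left(5 \right)} \left(-1 - 1\right),0 \right)}\right)} = \sqrt{13207 - \left(68 + 98 \left(8 + 4 \cdot 1 \left(-1 - 1\right)\right)\right)} = \sqrt{13207 - \left(68 + 98 \left(8 + 4 \cdot 1 \left(-2\right)\right)\right)} = \sqrt{13207 - \left(68 + 98 \left(8 + 4 \left(-2\right)\right)\right)} = \sqrt{13207 - \left(68 + 98 \left(8 - 8\right)\right)} = \sqrt{13207 - 68} = \sqrt{13139}$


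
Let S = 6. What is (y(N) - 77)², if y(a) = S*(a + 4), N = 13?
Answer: 625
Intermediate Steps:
y(a) = 24 + 6*a (y(a) = 6*(a + 4) = 6*(4 + a) = 24 + 6*a)
(y(N) - 77)² = ((24 + 6*13) - 77)² = ((24 + 78) - 77)² = (102 - 77)² = 25² = 625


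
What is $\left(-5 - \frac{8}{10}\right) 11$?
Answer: $- \frac{319}{5} \approx -63.8$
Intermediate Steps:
$\left(-5 - \frac{8}{10}\right) 11 = \left(-5 - \frac{4}{5}\right) 11 = \left(- \frac{29}{5}\right) 11 = - \frac{319}{5}$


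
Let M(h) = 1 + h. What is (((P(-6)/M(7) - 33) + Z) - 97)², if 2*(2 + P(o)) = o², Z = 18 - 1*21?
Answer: 17161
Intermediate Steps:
Z = -3 (Z = 18 - 21 = -3)
P(o) = -2 + o²/2
(((P(-6)/M(7) - 33) + Z) - 97)² = ((((-2 + (½)*(-6)²)/(1 + 7) - 33) - 3) - 97)² = ((((-2 + (½)*36)/8 - 33) - 3) - 97)² = ((((-2 + 18)*(⅛) - 33) - 3) - 97)² = (((16*(⅛) - 33) - 3) - 97)² = (((2 - 33) - 3) - 97)² = ((-31 - 3) - 97)² = (-34 - 97)² = (-131)² = 17161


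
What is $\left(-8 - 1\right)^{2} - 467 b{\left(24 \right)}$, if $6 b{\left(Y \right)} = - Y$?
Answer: $1949$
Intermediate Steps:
$b{\left(Y \right)} = - \frac{Y}{6}$ ($b{\left(Y \right)} = \frac{\left(-1\right) Y}{6} = - \frac{Y}{6}$)
$\left(-8 - 1\right)^{2} - 467 b{\left(24 \right)} = \left(-8 - 1\right)^{2} - 467 \left(\left(- \frac{1}{6}\right) 24\right) = \left(-9\right)^{2} - -1868 = 81 + 1868 = 1949$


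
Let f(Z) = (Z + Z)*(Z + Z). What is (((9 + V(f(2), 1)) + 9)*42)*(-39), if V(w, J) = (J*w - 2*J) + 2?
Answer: -55692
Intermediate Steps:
f(Z) = 4*Z² (f(Z) = (2*Z)*(2*Z) = 4*Z²)
V(w, J) = 2 - 2*J + J*w (V(w, J) = (-2*J + J*w) + 2 = 2 - 2*J + J*w)
(((9 + V(f(2), 1)) + 9)*42)*(-39) = (((9 + (2 - 2*1 + 1*(4*2²))) + 9)*42)*(-39) = (((9 + (2 - 2 + 1*(4*4))) + 9)*42)*(-39) = (((9 + (2 - 2 + 1*16)) + 9)*42)*(-39) = (((9 + (2 - 2 + 16)) + 9)*42)*(-39) = (((9 + 16) + 9)*42)*(-39) = ((25 + 9)*42)*(-39) = (34*42)*(-39) = 1428*(-39) = -55692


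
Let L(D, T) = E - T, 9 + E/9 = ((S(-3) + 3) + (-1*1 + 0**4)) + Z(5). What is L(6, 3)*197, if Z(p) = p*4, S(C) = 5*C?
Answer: -4137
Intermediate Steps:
Z(p) = 4*p
E = -18 (E = -81 + 9*(((5*(-3) + 3) + (-1*1 + 0**4)) + 4*5) = -81 + 9*(((-15 + 3) + (-1 + 0)) + 20) = -81 + 9*((-12 - 1) + 20) = -81 + 9*(-13 + 20) = -81 + 9*7 = -81 + 63 = -18)
L(D, T) = -18 - T
L(6, 3)*197 = (-18 - 1*3)*197 = (-18 - 3)*197 = -21*197 = -4137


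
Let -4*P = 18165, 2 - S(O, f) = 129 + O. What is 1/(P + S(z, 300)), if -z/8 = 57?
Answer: -4/16849 ≈ -0.00023740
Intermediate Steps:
z = -456 (z = -8*57 = -456)
S(O, f) = -127 - O (S(O, f) = 2 - (129 + O) = 2 + (-129 - O) = -127 - O)
P = -18165/4 (P = -1/4*18165 = -18165/4 ≈ -4541.3)
1/(P + S(z, 300)) = 1/(-18165/4 + (-127 - 1*(-456))) = 1/(-18165/4 + (-127 + 456)) = 1/(-18165/4 + 329) = 1/(-16849/4) = -4/16849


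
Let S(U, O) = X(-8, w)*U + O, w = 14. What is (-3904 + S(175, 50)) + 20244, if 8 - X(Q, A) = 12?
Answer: 15690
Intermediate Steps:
X(Q, A) = -4 (X(Q, A) = 8 - 1*12 = 8 - 12 = -4)
S(U, O) = O - 4*U (S(U, O) = -4*U + O = O - 4*U)
(-3904 + S(175, 50)) + 20244 = (-3904 + (50 - 4*175)) + 20244 = (-3904 + (50 - 700)) + 20244 = (-3904 - 650) + 20244 = -4554 + 20244 = 15690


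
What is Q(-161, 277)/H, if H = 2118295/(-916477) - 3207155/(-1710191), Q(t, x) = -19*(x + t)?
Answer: 246745784321702/48814660815 ≈ 5054.8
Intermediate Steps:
Q(t, x) = -19*t - 19*x (Q(t, x) = -19*(t + x) = -19*t - 19*x)
H = -97629321630/223907245301 (H = 2118295*(-1/916477) - 3207155*(-1/1710191) = -2118295/916477 + 458165/244313 = -97629321630/223907245301 ≈ -0.43603)
Q(-161, 277)/H = (-19*(-161) - 19*277)/(-97629321630/223907245301) = (3059 - 5263)*(-223907245301/97629321630) = -2204*(-223907245301/97629321630) = 246745784321702/48814660815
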